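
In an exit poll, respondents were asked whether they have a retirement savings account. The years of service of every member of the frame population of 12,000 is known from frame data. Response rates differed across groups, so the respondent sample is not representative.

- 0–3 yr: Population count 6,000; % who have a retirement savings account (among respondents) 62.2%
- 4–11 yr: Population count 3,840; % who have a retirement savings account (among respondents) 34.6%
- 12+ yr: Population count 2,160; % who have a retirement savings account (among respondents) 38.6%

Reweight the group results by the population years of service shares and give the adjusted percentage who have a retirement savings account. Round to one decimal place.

49.1%

Reweight to the known years of service distribution:
  0–3 yr: (6,000/12,000) × 62.2 = 31.1
  4–11 yr: (3,840/12,000) × 34.6 = 11.072
  12+ yr: (2,160/12,000) × 38.6 = 6.948
Post-stratified estimate = 49.12 → 49.1%.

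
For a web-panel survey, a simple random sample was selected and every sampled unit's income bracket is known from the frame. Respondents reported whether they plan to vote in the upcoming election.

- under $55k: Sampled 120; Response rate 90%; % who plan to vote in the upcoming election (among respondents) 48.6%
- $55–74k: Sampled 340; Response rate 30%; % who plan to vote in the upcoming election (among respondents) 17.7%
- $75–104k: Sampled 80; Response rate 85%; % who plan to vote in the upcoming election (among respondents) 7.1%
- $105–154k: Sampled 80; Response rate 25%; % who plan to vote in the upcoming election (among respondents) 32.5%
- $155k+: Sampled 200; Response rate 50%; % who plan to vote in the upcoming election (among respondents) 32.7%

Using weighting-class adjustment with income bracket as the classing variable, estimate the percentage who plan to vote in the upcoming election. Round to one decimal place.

26.3%

Each respondent's weight = sampled/responded in their class; summing within a class gives n_sampled, so:
  under $55k: 120 × 48.6 = 5832
  $55–74k: 340 × 17.7 = 6018
  $75–104k: 80 × 7.1 = 568
  $105–154k: 80 × 32.5 = 2600
  $155k+: 200 × 32.7 = 6540
Adjusted estimate = 21,558 / 820 = 26.2902 → 26.3%.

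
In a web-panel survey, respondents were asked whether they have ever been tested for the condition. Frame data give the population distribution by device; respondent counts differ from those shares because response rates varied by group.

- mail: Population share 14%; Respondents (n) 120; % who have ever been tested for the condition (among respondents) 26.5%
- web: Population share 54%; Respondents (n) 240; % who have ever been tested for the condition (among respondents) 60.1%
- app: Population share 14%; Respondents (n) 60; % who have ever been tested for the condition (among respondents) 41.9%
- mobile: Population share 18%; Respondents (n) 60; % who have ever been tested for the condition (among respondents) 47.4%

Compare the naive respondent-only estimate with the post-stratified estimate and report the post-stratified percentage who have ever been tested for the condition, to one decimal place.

Naive respondent-only estimate (weights = respondent counts):
  (120/480)×26.5 + (240/480)×60.1 + (60/480)×41.9 + (60/480)×47.4 = 47.8375%
Reweighting by population device shares:
  0.14×26.5 + 0.54×60.1 + 0.14×41.9 + 0.18×47.4 = 50.562%

50.6%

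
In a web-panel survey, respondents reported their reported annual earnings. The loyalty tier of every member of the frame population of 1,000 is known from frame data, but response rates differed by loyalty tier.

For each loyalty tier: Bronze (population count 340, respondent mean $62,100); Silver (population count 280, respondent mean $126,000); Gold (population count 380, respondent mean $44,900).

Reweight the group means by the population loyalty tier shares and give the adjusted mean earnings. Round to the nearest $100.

Weight each group's respondent value by its population share:
  Bronze: (340/1,000) × 62,100 = 21,114
  Silver: (280/1,000) × 126,000 = 35,280
  Gold: (380/1,000) × 44,900 = 17,062
Post-stratified estimate = 73,456 → $73,500.

$73,500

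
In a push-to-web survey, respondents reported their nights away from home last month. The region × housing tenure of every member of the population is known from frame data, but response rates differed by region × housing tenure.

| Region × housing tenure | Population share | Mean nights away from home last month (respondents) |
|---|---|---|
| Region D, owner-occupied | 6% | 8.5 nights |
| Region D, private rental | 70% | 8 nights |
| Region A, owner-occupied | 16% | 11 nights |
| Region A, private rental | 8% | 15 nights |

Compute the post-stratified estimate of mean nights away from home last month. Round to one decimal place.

9.1

Reweight to the known region × housing tenure distribution:
  Region D, owner-occupied: 0.06 × 8.5 = 0.51
  Region D, private rental: 0.7 × 8 = 5.6
  Region A, owner-occupied: 0.16 × 11 = 1.76
  Region A, private rental: 0.08 × 15 = 1.2
Post-stratified estimate = 9.07 → 9.1.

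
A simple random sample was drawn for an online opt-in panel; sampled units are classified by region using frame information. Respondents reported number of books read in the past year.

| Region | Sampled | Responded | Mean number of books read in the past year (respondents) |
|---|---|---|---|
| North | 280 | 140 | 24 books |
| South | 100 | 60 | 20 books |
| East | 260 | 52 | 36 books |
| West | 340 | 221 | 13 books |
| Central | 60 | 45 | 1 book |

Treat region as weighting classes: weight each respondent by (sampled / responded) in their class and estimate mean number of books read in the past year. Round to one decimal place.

21.7

Class response rates: North 140/280 = 50%, South 60/100 = 60%, East 52/260 = 20%, West 221/340 = 65%, Central 45/60 = 75%.
With weight = n_sampled/n_responded per class, the weighted class total is n_sampled:
  North: 280 × 24 = 6720
  South: 100 × 20 = 2000
  East: 260 × 36 = 9360
  West: 340 × 13 = 4420
  Central: 60 × 1 = 60
Adjusted estimate = 22,560 / 1,040 = 21.6923 → 21.7.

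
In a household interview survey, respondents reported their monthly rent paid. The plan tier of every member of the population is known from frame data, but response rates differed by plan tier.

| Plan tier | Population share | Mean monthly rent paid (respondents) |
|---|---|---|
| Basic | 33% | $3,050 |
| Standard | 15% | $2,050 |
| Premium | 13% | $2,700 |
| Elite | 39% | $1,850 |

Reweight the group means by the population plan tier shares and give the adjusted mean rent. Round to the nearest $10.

$2,390

Each cell contributes population-share × respondent value:
  Basic: 0.33 × 3050 = 1006.5
  Standard: 0.15 × 2050 = 307.5
  Premium: 0.13 × 2700 = 351
  Elite: 0.39 × 1850 = 721.5
Post-stratified estimate = 2386.5 → $2,390.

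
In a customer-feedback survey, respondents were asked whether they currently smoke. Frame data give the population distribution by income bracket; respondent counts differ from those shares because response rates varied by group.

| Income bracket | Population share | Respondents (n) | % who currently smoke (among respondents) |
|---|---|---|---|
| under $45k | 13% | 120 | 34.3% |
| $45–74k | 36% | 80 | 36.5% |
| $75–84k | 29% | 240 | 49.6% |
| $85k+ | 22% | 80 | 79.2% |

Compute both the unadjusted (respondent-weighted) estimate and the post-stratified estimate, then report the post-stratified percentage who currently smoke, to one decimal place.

49.4%

Unadjusted (pooled respondent) estimate weights by respondent counts:
  (120/520)×34.3 + (80/520)×36.5 + (240/520)×49.6 + (80/520)×79.2 = 48.6077%
Post-stratified estimate weights by population shares:
  0.13×34.3 + 0.36×36.5 + 0.29×49.6 + 0.22×79.2 = 49.407%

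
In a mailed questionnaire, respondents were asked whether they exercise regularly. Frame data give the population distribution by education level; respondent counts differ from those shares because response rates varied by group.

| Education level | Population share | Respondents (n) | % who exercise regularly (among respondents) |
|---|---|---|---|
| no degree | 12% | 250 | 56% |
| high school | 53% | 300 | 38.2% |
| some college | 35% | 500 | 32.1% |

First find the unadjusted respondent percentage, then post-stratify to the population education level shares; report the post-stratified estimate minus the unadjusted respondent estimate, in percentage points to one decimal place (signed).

Without adjustment, the pooled respondent share is:
  (250/1050)×56 + (300/1050)×38.2 + (500/1050)×32.1 = 39.5333%
Reweighting by population education level shares:
  0.12×56 + 0.53×38.2 + 0.35×32.1 = 38.201%
Difference = 38.201 − 39.5333 = -1.3323 pp.

-1.3 percentage points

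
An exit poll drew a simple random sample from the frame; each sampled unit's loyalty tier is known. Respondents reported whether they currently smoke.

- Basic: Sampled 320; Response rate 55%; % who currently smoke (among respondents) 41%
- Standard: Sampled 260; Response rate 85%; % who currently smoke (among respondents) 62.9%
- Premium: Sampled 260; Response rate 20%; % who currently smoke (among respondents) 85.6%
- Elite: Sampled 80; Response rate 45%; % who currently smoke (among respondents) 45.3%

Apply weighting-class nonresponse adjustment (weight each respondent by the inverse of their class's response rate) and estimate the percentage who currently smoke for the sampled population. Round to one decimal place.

60.2%

Weighting each respondent by the inverse class response rate inflates each class back to its sampled size, so the class weight is n_sampled:
  Basic: 320 × 41 = 13,120
  Standard: 260 × 62.9 = 16,354
  Premium: 260 × 85.6 = 22,256
  Elite: 80 × 45.3 = 3624
Adjusted estimate = 55,354 / 920 = 60.1674 → 60.2%.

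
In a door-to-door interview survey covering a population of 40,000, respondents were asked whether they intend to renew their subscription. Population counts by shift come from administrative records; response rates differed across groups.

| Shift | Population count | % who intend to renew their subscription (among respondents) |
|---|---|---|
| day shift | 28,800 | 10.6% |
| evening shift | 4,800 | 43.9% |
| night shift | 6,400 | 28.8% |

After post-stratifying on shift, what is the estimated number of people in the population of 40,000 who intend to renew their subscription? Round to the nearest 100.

Each cell contributes its population count × the respondent rate:
  day shift: 28,800 × 10.6% = 3052.8
  evening shift: 4,800 × 43.9% = 2107.2
  night shift: 6,400 × 28.8% = 1843.2
Estimated total = 7003.2 → 7,000.

7,000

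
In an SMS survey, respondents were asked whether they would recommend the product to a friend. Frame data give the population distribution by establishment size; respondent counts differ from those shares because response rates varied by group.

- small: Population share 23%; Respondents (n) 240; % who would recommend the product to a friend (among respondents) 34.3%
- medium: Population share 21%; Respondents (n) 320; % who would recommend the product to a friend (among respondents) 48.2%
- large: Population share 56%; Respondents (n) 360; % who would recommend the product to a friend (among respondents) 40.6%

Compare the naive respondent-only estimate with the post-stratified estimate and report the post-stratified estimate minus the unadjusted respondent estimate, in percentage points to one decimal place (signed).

-0.9 percentage points

Without adjustment, the pooled respondent share is:
  (240/920)×34.3 + (320/920)×48.2 + (360/920)×40.6 = 41.6%
Post-stratifying to population shares instead:
  0.23×34.3 + 0.21×48.2 + 0.56×40.6 = 40.747%
Difference = 40.747 − 41.6 = -0.853 pp.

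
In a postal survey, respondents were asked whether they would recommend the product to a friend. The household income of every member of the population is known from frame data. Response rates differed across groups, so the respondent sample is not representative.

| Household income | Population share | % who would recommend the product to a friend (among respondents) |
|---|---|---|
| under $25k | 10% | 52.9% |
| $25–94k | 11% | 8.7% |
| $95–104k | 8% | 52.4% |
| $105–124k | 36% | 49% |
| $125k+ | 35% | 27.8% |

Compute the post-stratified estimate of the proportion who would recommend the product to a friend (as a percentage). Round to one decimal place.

37.8%

Each cell contributes population-share × respondent value:
  under $25k: 0.1 × 52.9 = 5.29
  $25–94k: 0.11 × 8.7 = 0.957
  $95–104k: 0.08 × 52.4 = 4.192
  $105–124k: 0.36 × 49 = 17.64
  $125k+: 0.35 × 27.8 = 9.73
Post-stratified estimate = 37.809 → 37.8%.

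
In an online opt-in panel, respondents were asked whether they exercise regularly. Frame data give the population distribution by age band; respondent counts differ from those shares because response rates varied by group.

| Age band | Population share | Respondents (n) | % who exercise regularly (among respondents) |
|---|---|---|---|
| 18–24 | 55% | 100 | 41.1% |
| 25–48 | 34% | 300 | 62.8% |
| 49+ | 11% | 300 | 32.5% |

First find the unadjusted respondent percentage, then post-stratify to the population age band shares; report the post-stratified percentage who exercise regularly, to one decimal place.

Unadjusted (pooled respondent) estimate weights by respondent counts:
  (100/700)×41.1 + (300/700)×62.8 + (300/700)×32.5 = 46.7143%
Post-stratified estimate weights by population shares:
  0.55×41.1 + 0.34×62.8 + 0.11×32.5 = 47.532%

47.5%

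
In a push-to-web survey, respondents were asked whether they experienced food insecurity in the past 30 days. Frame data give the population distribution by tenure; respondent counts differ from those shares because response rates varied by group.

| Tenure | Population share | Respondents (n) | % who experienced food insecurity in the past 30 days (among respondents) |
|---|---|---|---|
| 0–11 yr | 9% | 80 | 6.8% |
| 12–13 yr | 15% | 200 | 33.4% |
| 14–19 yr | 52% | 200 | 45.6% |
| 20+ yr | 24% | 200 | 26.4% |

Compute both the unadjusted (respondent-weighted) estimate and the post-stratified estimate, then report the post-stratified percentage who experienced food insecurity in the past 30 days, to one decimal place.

Without adjustment, the pooled respondent share is:
  (80/680)×6.8 + (200/680)×33.4 + (200/680)×45.6 + (200/680)×26.4 = 31.8%
Reweighting by population tenure shares:
  0.09×6.8 + 0.15×33.4 + 0.52×45.6 + 0.24×26.4 = 35.67%

35.7%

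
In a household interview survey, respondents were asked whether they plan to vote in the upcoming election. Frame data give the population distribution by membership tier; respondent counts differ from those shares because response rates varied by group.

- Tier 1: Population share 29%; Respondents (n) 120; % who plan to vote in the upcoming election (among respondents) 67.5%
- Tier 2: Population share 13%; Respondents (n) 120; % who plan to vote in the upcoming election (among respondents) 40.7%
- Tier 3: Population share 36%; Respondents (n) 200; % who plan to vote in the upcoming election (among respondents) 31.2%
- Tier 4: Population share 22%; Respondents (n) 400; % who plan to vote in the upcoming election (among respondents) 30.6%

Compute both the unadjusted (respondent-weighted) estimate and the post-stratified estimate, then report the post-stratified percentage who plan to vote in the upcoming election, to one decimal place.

42.8%

Without adjustment, the pooled respondent share is:
  (120/840)×67.5 + (120/840)×40.7 + (200/840)×31.2 + (400/840)×30.6 = 37.4571%
Post-stratified estimate weights by population shares:
  0.29×67.5 + 0.13×40.7 + 0.36×31.2 + 0.22×30.6 = 42.83%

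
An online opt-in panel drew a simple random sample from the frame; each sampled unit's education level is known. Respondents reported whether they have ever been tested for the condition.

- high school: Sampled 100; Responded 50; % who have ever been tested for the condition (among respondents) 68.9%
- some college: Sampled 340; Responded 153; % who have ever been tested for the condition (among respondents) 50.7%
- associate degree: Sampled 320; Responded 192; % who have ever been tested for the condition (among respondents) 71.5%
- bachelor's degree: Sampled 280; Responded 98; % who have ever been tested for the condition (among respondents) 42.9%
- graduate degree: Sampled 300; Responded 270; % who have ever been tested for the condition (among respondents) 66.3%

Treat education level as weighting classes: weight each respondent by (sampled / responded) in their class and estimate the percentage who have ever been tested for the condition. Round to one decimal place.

58.9%

Response rates by class: high school 50/100 = 50%, some college 153/340 = 45%, associate degree 192/320 = 60%, bachelor's degree 98/280 = 35%, graduate degree 270/300 = 90%.
With weight = n_sampled/n_responded per class, the weighted class total is n_sampled:
  high school: 100 × 68.9 = 6890
  some college: 340 × 50.7 = 17,238
  associate degree: 320 × 71.5 = 22,880
  bachelor's degree: 280 × 42.9 = 12,012
  graduate degree: 300 × 66.3 = 19,890
Adjusted estimate = 78,910 / 1,340 = 58.8881 → 58.9%.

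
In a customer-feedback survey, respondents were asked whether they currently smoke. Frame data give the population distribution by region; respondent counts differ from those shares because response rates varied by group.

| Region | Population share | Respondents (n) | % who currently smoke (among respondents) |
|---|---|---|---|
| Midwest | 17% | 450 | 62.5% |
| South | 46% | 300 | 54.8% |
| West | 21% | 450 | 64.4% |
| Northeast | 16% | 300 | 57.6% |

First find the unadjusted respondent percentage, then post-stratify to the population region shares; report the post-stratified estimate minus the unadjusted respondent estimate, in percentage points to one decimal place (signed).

Naive respondent-only estimate (weights = respondent counts):
  (450/1500)×62.5 + (300/1500)×54.8 + (450/1500)×64.4 + (300/1500)×57.6 = 60.55%
Post-stratifying to population shares instead:
  0.17×62.5 + 0.46×54.8 + 0.21×64.4 + 0.16×57.6 = 58.573%
Difference = 58.573 − 60.55 = -1.977 pp.

-2.0 percentage points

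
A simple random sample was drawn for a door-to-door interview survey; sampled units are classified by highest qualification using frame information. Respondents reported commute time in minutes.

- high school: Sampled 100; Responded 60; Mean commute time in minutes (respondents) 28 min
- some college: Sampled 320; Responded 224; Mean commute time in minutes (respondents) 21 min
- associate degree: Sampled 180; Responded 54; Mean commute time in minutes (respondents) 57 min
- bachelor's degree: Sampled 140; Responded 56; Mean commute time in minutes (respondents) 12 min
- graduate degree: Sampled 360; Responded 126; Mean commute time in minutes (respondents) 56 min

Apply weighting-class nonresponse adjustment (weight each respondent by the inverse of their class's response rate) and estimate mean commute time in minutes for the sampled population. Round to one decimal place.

37.8

Response rates by class: high school 60/100 = 60%, some college 224/320 = 70%, associate degree 54/180 = 30%, bachelor's degree 56/140 = 40%, graduate degree 126/360 = 35%.
Each respondent's weight = sampled/responded in their class; summing within a class gives n_sampled, so:
  high school: 100 × 28 = 2800
  some college: 320 × 21 = 6720
  associate degree: 180 × 57 = 10,260
  bachelor's degree: 140 × 12 = 1680
  graduate degree: 360 × 56 = 20,160
Adjusted estimate = 41,620 / 1,100 = 37.8364 → 37.8.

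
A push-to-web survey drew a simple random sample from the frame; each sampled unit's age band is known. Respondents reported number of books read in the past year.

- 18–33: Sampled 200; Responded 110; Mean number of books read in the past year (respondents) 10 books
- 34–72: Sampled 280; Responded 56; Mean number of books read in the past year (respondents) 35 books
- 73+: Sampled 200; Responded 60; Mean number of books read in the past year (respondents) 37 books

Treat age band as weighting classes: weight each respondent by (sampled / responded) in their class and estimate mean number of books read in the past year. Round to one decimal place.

Response rates by class: 18–33 110/200 = 55%, 34–72 56/280 = 20%, 73+ 60/200 = 30%.
Inverse-response-rate weighting restores each class to its sampled count, so class totals weight by n_sampled:
  18–33: 200 × 10 = 2000
  34–72: 280 × 35 = 9800
  73+: 200 × 37 = 7400
Adjusted estimate = 19,200 / 680 = 28.2353 → 28.2.

28.2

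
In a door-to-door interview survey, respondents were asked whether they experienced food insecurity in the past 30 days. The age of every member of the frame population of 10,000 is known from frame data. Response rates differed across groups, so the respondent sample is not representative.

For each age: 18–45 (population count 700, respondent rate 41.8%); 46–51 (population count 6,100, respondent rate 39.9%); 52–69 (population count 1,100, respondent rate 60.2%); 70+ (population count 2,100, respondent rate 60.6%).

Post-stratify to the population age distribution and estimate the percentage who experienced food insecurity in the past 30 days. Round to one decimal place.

Reweight to the known age distribution:
  18–45: (700/10,000) × 41.8 = 2.926
  46–51: (6,100/10,000) × 39.9 = 24.339
  52–69: (1,100/10,000) × 60.2 = 6.622
  70+: (2,100/10,000) × 60.6 = 12.726
Post-stratified estimate = 46.613 → 46.6%.

46.6%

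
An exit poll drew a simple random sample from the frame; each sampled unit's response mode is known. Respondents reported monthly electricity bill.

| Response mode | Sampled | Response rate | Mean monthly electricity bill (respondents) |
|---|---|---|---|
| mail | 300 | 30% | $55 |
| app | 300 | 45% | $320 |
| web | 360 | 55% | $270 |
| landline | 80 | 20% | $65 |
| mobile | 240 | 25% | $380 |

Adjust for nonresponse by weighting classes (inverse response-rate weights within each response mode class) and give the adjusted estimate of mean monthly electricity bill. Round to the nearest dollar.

Weighting each respondent by the inverse class response rate inflates each class back to its sampled size, so the class weight is n_sampled:
  mail: 300 × 55 = 16,500
  app: 300 × 320 = 96,000
  web: 360 × 270 = 97,200
  landline: 80 × 65 = 5200
  mobile: 240 × 380 = 91,200
Adjusted estimate = 306,100 / 1,280 = 239.141 → $239.

$239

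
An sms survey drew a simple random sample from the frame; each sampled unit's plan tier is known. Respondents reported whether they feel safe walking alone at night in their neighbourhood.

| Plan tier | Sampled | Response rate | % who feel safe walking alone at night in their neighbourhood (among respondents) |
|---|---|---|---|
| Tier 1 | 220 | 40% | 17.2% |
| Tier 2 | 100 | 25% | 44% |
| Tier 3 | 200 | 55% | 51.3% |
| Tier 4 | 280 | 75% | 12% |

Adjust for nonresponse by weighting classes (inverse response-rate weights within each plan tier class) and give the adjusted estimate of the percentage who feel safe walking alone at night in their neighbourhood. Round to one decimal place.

27.3%

With weight = n_sampled/n_responded per class, the weighted class total is n_sampled:
  Tier 1: 220 × 17.2 = 3784
  Tier 2: 100 × 44 = 4400
  Tier 3: 200 × 51.3 = 10,260
  Tier 4: 280 × 12 = 3360
Adjusted estimate = 21,804 / 800 = 27.255 → 27.3%.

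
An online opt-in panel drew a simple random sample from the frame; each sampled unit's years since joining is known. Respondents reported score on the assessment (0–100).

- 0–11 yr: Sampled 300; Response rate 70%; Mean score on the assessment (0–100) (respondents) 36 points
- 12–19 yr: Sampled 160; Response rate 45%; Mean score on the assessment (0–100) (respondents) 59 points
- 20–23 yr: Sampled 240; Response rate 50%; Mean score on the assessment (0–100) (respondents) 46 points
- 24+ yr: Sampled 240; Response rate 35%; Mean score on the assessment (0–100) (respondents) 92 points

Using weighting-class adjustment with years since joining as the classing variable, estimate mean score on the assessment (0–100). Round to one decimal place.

Weighting each respondent by the inverse class response rate inflates each class back to its sampled size, so the class weight is n_sampled:
  0–11 yr: 300 × 36 = 10,800
  12–19 yr: 160 × 59 = 9440
  20–23 yr: 240 × 46 = 11,040
  24+ yr: 240 × 92 = 22,080
Adjusted estimate = 53,360 / 940 = 56.766 → 56.8.

56.8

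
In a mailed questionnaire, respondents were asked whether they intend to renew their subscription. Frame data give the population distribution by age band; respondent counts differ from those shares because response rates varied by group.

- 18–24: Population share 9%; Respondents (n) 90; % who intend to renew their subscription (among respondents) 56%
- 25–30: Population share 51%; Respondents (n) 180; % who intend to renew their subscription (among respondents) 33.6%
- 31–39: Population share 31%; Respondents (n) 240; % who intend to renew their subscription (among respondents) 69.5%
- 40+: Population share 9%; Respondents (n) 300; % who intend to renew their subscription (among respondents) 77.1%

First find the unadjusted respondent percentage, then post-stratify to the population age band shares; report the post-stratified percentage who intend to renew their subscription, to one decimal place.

50.7%

Without adjustment, the pooled respondent share is:
  (90/810)×56 + (180/810)×33.6 + (240/810)×69.5 + (300/810)×77.1 = 62.837%
Reweighting by population age band shares:
  0.09×56 + 0.51×33.6 + 0.31×69.5 + 0.09×77.1 = 50.66%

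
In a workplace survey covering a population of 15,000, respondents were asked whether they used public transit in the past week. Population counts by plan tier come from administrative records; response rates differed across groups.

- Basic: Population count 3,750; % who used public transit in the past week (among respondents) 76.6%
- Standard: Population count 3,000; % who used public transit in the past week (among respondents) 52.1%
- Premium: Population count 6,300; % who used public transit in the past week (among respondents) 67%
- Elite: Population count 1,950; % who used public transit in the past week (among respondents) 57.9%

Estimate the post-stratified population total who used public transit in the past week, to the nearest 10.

Each cell contributes its population count × the respondent rate:
  Basic: 3,750 × 76.6% = 2872.5
  Standard: 3,000 × 52.1% = 1563
  Premium: 6,300 × 67% = 4221
  Elite: 1,950 × 57.9% = 1129.05
Estimated total = 9785.55 → 9,790.

9,790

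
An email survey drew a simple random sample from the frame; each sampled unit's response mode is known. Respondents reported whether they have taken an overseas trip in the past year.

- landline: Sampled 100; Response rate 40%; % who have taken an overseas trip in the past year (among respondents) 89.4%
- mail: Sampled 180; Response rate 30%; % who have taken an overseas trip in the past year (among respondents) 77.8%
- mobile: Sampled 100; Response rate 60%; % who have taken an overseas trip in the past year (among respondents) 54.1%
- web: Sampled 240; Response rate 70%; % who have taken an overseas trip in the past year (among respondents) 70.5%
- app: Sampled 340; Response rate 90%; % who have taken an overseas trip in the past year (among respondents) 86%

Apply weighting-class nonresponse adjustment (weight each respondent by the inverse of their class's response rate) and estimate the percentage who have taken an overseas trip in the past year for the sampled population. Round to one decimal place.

77.6%

With weight = n_sampled/n_responded per class, the weighted class total is n_sampled:
  landline: 100 × 89.4 = 8940
  mail: 180 × 77.8 = 14,004
  mobile: 100 × 54.1 = 5410
  web: 240 × 70.5 = 16,920
  app: 340 × 86 = 29,240
Adjusted estimate = 74,514 / 960 = 77.6188 → 77.6%.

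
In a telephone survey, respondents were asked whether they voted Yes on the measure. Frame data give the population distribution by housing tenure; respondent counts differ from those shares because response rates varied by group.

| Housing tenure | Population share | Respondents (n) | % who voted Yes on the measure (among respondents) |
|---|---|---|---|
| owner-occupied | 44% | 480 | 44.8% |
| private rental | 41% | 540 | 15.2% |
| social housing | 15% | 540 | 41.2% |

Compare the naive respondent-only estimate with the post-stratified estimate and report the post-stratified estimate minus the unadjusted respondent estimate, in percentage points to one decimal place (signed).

-1.2 percentage points

Naive respondent-only estimate (weights = respondent counts):
  (480/1560)×44.8 + (540/1560)×15.2 + (540/1560)×41.2 = 33.3077%
Post-stratified estimate weights by population shares:
  0.44×44.8 + 0.41×15.2 + 0.15×41.2 = 32.124%
Difference = 32.124 − 33.3077 = -1.1837 pp.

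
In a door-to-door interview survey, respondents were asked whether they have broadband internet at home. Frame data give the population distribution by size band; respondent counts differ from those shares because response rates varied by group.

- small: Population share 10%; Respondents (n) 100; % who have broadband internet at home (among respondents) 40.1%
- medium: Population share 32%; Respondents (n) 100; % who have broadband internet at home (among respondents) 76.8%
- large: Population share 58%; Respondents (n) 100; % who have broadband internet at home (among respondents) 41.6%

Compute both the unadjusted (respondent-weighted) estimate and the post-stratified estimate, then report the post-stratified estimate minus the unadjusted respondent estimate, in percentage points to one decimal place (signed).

-0.1 percentage points

Naive respondent-only estimate (weights = respondent counts):
  (100/300)×40.1 + (100/300)×76.8 + (100/300)×41.6 = 52.8333%
Post-stratifying to population shares instead:
  0.1×40.1 + 0.32×76.8 + 0.58×41.6 = 52.714%
Difference = 52.714 − 52.8333 = -0.1193 pp.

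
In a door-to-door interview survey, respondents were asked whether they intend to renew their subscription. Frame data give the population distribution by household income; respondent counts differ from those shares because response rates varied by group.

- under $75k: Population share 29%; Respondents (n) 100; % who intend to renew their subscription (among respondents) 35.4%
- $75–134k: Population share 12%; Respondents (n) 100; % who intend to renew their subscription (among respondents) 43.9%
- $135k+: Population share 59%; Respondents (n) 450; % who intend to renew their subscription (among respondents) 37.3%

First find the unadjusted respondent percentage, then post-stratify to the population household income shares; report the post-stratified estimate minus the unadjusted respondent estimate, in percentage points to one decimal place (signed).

Without adjustment, the pooled respondent share is:
  (100/650)×35.4 + (100/650)×43.9 + (450/650)×37.3 = 38.0231%
Reweighting by population household income shares:
  0.29×35.4 + 0.12×43.9 + 0.59×37.3 = 37.541%
Difference = 37.541 − 38.0231 = -0.4821 pp.

-0.5 percentage points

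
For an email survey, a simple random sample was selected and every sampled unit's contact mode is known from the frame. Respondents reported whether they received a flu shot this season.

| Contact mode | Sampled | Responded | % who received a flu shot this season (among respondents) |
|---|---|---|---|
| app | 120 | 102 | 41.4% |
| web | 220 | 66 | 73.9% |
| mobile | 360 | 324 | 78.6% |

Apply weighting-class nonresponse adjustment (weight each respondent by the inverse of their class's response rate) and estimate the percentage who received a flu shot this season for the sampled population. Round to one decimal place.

Class response rates: app 102/120 = 85%, web 66/220 = 30%, mobile 324/360 = 90%.
With weight = n_sampled/n_responded per class, the weighted class total is n_sampled:
  app: 120 × 41.4 = 4968
  web: 220 × 73.9 = 16258
  mobile: 360 × 78.6 = 28296
Adjusted estimate = 49,522 / 700 = 70.7457 → 70.7%.

70.7%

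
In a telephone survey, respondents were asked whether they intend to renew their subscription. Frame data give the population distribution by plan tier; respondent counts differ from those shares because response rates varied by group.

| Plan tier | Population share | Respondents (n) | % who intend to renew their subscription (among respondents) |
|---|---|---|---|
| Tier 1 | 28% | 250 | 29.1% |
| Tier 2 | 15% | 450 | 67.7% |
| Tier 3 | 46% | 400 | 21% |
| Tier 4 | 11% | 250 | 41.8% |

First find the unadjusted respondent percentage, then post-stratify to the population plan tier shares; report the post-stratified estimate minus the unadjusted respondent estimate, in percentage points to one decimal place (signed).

Unadjusted (pooled respondent) estimate weights by respondent counts:
  (250/1350)×29.1 + (450/1350)×67.7 + (400/1350)×21 + (250/1350)×41.8 = 41.9185%
Post-stratifying to population shares instead:
  0.28×29.1 + 0.15×67.7 + 0.46×21 + 0.11×41.8 = 32.561%
Difference = 32.561 − 41.9185 = -9.3575 pp.

-9.4 percentage points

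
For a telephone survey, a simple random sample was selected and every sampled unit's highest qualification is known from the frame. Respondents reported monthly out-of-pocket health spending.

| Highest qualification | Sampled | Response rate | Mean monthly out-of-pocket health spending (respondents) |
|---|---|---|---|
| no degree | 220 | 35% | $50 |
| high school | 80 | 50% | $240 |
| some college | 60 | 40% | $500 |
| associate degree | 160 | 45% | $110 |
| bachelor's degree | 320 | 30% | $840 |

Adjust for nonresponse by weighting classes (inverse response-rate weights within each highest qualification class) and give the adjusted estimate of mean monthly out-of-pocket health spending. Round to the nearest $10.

Inverse-response-rate weighting restores each class to its sampled count, so class totals weight by n_sampled:
  no degree: 220 × 50 = 11,000
  high school: 80 × 240 = 19,200
  some college: 60 × 500 = 30,000
  associate degree: 160 × 110 = 17,600
  bachelor's degree: 320 × 840 = 268,800
Adjusted estimate = 346,600 / 840 = 412.619 → $410.

$410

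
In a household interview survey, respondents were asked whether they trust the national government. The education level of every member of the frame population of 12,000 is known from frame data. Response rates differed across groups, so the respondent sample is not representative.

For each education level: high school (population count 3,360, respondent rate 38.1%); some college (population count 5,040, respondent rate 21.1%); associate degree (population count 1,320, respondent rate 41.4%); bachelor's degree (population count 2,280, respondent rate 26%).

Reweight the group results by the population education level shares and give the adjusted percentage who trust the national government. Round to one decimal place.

Post-stratification weights by population share, not respondent share:
  high school: (3,360/12,000) × 38.1 = 10.668
  some college: (5,040/12,000) × 21.1 = 8.862
  associate degree: (1,320/12,000) × 41.4 = 4.554
  bachelor's degree: (2,280/12,000) × 26 = 4.94
Post-stratified estimate = 29.024 → 29.0%.

29.0%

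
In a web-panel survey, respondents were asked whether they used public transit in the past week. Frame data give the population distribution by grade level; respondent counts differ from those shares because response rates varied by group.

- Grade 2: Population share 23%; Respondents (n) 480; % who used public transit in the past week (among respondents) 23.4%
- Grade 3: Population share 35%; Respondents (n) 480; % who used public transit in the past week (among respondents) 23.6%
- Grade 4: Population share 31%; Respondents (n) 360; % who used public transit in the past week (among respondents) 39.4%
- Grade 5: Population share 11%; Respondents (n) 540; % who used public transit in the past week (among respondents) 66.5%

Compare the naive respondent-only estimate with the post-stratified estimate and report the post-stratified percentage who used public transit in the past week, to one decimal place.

Unadjusted (pooled respondent) estimate weights by respondent counts:
  (480/1860)×23.4 + (480/1860)×23.6 + (360/1860)×39.4 + (540/1860)×66.5 = 39.0613%
Reweighting by population grade level shares:
  0.23×23.4 + 0.35×23.6 + 0.31×39.4 + 0.11×66.5 = 33.171%

33.2%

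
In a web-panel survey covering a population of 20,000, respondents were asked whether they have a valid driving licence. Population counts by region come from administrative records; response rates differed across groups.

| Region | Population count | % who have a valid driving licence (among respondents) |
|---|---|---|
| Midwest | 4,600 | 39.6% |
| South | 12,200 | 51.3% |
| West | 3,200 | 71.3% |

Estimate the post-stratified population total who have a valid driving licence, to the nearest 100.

Each cell contributes its population count × the respondent rate:
  Midwest: 4,600 × 39.6% = 1821.6
  South: 12,200 × 51.3% = 6258.6
  West: 3,200 × 71.3% = 2281.6
Estimated total = 10361.8 → 10,400.

10,400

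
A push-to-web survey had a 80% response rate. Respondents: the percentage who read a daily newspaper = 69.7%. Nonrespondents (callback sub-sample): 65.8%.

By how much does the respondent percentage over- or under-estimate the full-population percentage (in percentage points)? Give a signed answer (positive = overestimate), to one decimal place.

+0.8 percentage points

Nonresponse fraction = 1 − 0.8 = 0.2.
Bias = (nonresponse fraction) × (respondent percentage − nonrespondent percentage)
     = 0.2 × (69.7 − 65.8) = 0.2 × 3.9 = 0.78.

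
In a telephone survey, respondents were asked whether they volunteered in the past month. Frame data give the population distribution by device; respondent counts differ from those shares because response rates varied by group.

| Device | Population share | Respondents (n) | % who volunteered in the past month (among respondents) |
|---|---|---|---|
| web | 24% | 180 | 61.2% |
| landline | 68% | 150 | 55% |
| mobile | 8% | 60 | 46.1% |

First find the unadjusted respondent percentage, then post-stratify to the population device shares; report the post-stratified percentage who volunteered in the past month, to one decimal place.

Unadjusted (pooled respondent) estimate weights by respondent counts:
  (180/390)×61.2 + (150/390)×55 + (60/390)×46.1 = 56.4923%
Reweighting by population device shares:
  0.24×61.2 + 0.68×55 + 0.08×46.1 = 55.776%

55.8%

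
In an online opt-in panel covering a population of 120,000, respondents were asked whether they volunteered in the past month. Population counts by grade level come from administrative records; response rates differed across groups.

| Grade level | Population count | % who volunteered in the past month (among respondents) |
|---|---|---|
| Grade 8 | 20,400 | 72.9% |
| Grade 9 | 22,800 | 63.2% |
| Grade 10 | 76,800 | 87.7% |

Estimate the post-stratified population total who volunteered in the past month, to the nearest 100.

96,600

Apply each group's respondent rate to its population count:
  Grade 8: 20,400 × 72.9% = 14871.6
  Grade 9: 22,800 × 63.2% = 14409.6
  Grade 10: 76,800 × 87.7% = 67353.6
Estimated total = 96634.8 → 96,600.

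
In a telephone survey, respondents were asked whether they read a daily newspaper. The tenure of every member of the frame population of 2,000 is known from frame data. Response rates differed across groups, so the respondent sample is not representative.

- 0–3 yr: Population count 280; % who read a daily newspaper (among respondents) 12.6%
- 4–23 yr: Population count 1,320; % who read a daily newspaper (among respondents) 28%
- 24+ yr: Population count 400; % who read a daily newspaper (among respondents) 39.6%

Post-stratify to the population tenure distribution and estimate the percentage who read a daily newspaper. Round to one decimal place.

Reweight to the known tenure distribution:
  0–3 yr: (280/2,000) × 12.6 = 1.764
  4–23 yr: (1,320/2,000) × 28 = 18.48
  24+ yr: (400/2,000) × 39.6 = 7.92
Post-stratified estimate = 28.164 → 28.2%.

28.2%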